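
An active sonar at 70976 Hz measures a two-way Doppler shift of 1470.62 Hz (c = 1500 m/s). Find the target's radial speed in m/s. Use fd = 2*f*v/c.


From fd = 2*f*v/c, v = c*fd/(2*f) = 1500 * 1470.62 / (2*70976) = 15.54

15.54 m/s


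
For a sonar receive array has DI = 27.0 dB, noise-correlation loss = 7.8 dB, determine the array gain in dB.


AG = DI - L_corr = 27.0 - 7.8 = 19.2

19.2 dB


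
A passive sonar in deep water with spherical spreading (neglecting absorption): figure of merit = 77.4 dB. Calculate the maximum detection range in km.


At max range FOM = TL, so 20*log10(R) = 77.4
R = 10^(77.4/20) = 7413.1 m = 7.41 km

7.41 km


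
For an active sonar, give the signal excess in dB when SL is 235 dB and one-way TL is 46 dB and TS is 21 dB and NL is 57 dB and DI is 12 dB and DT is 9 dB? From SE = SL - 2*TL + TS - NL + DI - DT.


SE = SL - 2*TL + TS - NL + DI - DT = 235 - 2*46 + (21) - 57 + 12 - 9 = 110

110 dB


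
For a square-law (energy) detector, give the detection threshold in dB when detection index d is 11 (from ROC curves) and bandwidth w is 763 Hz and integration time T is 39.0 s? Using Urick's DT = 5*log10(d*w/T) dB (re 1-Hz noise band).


DT = 5*log10(d*w/T) = 5*log10(11 * 763 / 39.0) = 5*log10(215.21) = 11.66

11.66 dB


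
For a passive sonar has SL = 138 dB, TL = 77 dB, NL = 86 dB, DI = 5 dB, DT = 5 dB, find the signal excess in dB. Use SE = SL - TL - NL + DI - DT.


SE = SL - TL - NL + DI - DT = 138 - 77 - 86 + 5 - 5 = -25

-25 dB


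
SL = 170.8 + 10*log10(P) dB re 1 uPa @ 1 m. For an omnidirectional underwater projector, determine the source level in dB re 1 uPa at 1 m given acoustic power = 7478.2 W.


SL = 170.8 + 10*log10(7478.2) = 170.8 + 38.74 = 209.54

209.54 dB


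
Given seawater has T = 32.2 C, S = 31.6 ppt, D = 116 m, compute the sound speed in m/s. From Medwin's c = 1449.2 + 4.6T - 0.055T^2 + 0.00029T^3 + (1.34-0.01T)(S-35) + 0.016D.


c = 1449.2 + 4.6*32.2 - 0.055*32.2^2 + 0.00029*32.2^3 + (1.34 - 0.01*32.2)*(31.6 - 35) + 0.016*116 = 1548.37

1548.37 m/s


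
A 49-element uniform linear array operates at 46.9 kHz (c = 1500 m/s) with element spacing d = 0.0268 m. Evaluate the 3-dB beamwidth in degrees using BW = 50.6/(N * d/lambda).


1.23 deg


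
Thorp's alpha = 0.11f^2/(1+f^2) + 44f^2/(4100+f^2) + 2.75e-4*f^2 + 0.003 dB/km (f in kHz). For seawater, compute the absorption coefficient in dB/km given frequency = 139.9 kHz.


41.874 dB/km


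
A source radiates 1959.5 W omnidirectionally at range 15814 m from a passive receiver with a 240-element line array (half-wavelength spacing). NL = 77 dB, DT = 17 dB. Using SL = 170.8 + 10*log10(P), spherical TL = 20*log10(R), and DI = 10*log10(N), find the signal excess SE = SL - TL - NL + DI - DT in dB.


Step 1: SL = 170.8 + 10*log10(1959.5) = 203.72 dB
Step 2: TL = 20*log10(15814) = 83.98 dB
Step 3: DI = 10*log10(240) = 23.8 dB
Step 4: SE = SL - TL - NL + DI - DT = 203.72 - 83.98 - 77 + 23.8 - 17 = 49.54

49.54 dB


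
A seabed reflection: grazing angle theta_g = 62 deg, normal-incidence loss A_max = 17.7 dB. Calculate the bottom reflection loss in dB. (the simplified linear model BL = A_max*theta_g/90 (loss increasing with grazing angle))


12.19 dB


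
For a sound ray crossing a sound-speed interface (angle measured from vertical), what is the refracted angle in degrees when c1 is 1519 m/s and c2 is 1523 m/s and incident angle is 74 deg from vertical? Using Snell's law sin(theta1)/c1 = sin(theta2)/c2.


sin(theta2) = (c2/c1)*sin(theta1) = (1523/1519)*sin(74 deg) = 0.96379
theta2 = arcsin(0.96379) = 74.53

74.53 deg


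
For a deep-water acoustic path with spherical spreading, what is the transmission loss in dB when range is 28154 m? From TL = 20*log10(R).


TL = 20*log10(28154) = 88.99

88.99 dB


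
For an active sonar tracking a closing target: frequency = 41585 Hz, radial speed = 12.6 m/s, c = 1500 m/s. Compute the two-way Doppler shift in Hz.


698.63 Hz


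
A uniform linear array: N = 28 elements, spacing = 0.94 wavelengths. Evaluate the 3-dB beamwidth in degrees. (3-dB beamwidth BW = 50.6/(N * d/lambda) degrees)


BW = 50.6 / (28 * 0.94) = 50.6 / 26.32 = 1.92

1.92 deg


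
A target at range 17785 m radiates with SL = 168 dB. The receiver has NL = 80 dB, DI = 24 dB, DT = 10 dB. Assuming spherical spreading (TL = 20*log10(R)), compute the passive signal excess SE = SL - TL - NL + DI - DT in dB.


Step 1: TL = 20*log10(17785) = 85.0 dB
Step 2: SE = 168 - 85.0 - 80 + 24 - 10 = 17.0

17.0 dB


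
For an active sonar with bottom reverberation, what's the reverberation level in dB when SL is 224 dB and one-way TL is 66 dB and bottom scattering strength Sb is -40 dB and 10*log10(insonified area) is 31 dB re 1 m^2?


RL = SL - 2*TL + Sb + 10*log10(A) = 224 - 2*66 + (-40) + 31 = 83

83 dB


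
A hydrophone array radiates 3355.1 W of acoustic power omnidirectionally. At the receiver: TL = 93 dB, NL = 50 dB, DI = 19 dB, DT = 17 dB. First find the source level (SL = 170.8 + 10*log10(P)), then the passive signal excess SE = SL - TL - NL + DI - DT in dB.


Step 1: SL = 170.8 + 10*log10(3355.1) = 206.06 dB
Step 2: SE = SL - TL - NL + DI - DT = 206.06 - 93 - 50 + 19 - 17 = 65.06

65.06 dB


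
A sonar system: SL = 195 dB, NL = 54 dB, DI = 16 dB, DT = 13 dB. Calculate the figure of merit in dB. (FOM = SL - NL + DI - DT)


144 dB


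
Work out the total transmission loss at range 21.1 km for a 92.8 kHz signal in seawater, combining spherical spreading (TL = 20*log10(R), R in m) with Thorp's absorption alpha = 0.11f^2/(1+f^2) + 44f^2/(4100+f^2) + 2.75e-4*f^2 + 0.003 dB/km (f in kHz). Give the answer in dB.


767.8 dB


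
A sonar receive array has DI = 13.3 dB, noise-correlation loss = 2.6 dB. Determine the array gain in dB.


AG = DI - L_corr = 13.3 - 2.6 = 10.7

10.7 dB


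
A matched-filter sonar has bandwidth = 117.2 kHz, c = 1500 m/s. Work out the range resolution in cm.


0.64 cm


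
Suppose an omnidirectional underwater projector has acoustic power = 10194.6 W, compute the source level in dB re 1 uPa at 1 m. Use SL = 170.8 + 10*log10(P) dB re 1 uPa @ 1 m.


SL = 170.8 + 10*log10(10194.6) = 170.8 + 40.08 = 210.88

210.88 dB


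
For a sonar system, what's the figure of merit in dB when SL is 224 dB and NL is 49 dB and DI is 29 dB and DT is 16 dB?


FOM = SL - NL + DI - DT = 224 - 49 + 29 - 16 = 188

188 dB


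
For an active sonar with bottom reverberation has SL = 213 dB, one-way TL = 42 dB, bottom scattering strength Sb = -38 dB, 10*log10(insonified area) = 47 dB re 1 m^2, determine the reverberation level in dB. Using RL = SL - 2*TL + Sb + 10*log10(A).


RL = SL - 2*TL + Sb + 10*log10(A) = 213 - 2*42 + (-38) + 47 = 138

138 dB


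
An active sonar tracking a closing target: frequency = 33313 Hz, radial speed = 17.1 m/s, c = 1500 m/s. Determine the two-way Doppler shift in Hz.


fd = 2*f*v/c = 2 * 33313 * 17.1 / 1500 = 759.54

759.54 Hz


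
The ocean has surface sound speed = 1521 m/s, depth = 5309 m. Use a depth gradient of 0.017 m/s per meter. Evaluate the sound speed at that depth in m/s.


c = 1521 + 0.017 * 5309 = 1611.253

1611.253 m/s


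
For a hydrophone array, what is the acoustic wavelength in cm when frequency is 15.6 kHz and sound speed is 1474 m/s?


lambda = c/f = 1474 / 15600 = 0.0945 m = 9.45 cm

9.45 cm


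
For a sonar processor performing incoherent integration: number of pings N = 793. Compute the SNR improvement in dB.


14.5 dB


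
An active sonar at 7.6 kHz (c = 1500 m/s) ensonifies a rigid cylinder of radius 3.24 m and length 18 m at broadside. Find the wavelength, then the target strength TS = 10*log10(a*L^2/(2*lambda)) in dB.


Step 1: lambda = c/f = 1500/7600 = 0.19737 m
Step 2: TS = 10*log10(a*L^2/(2*lambda)) = 10*log10(3.24*18^2/(2*0.19737)) = 34.25

34.25 dB


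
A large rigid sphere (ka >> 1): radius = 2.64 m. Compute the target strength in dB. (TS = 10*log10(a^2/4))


TS = 10*log10(2.64^2 / 4) = 10*log10(1.7424) = 2.41

2.41 dB


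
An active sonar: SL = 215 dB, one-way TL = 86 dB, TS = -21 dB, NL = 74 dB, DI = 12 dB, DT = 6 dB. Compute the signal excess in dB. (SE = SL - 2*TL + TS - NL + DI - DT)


SE = SL - 2*TL + TS - NL + DI - DT = 215 - 2*86 + (-21) - 74 + 12 - 6 = -46

-46 dB


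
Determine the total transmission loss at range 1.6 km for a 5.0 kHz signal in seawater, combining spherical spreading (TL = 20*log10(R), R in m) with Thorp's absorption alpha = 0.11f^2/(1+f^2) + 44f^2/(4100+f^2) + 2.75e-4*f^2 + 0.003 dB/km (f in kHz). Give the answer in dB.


Step 1 (Thorp): alpha = 0.11*25.0/(1+25.0) + 44*25.0/(4100+25.0) + 2.75e-4*25.0 + 0.003 = 0.3823 dB/km
Step 2: TL_spread = 20*log10(1600) = 64.08 dB
Step 3: TL_abs = alpha*R = 0.3823 * 1.6 = 0.61 dB
Step 4: TL_total = 64.08 + 0.61 = 64.69

64.69 dB


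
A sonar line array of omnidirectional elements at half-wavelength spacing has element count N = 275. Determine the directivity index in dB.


24.39 dB


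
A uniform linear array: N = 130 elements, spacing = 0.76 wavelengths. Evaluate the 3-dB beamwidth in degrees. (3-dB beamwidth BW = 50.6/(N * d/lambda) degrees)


BW = 50.6 / (130 * 0.76) = 50.6 / 98.8 = 0.51

0.51 deg


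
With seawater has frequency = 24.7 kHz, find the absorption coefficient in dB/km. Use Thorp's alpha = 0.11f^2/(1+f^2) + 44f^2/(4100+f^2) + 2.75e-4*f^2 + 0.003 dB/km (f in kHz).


f^2 = 610.09
alpha = 0.11*610.09/(1+610.09) + 44*610.09/(4100+610.09) + 2.75e-4*610.09 + 0.003 = 5.98

5.98 dB/km


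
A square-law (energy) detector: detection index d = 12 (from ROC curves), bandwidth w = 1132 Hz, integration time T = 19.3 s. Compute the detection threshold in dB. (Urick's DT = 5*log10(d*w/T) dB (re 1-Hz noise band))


14.24 dB


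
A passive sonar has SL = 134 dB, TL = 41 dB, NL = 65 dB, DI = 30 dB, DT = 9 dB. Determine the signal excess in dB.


SE = SL - TL - NL + DI - DT = 134 - 41 - 65 + 30 - 9 = 49

49 dB


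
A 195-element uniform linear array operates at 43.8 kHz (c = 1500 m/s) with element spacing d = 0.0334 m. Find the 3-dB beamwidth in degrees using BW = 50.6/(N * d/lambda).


Step 1: lambda = 1500/43800 = 0.03425 m
Step 2: d/lambda = 0.0334/0.03425 = 0.9752
Step 3: BW = 50.6/(N * d/lambda) = 50.6/(195 * 0.9752) = 0.27

0.27 deg


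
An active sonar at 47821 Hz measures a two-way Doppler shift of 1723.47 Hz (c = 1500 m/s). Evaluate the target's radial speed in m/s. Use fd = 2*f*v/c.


From fd = 2*f*v/c, v = c*fd/(2*f) = 1500 * 1723.47 / (2*47821) = 27.03

27.03 m/s


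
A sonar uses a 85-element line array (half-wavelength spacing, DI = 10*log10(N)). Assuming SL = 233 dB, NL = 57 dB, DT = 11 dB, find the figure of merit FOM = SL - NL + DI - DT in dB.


184.29 dB


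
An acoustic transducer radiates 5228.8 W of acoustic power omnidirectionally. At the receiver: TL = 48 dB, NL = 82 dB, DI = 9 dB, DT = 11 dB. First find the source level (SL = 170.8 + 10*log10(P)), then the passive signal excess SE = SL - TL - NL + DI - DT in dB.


Step 1: SL = 170.8 + 10*log10(5228.8) = 207.98 dB
Step 2: SE = SL - TL - NL + DI - DT = 207.98 - 48 - 82 + 9 - 11 = 75.98

75.98 dB


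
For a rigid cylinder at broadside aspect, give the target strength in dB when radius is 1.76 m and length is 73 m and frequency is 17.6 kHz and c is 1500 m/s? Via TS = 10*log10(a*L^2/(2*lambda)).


lambda = 1500/17600 = 0.08523 m
TS = 10*log10(1.76*73^2/(2*0.08523)) = 47.41

47.41 dB


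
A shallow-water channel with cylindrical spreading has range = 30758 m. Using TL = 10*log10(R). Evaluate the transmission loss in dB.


TL = 10*log10(30758) = 44.88

44.88 dB


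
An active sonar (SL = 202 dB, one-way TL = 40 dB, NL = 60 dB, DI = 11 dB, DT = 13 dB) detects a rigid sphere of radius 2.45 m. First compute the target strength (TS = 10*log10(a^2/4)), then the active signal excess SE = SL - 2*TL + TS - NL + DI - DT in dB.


Step 1: TS = 10*log10(2.45^2/4) = 1.76 dB
Step 2: SE = SL - 2*TL + TS - NL + DI - DT = 202 - 2*40 + (1.76) - 60 + 11 - 13 = 61.76

61.76 dB


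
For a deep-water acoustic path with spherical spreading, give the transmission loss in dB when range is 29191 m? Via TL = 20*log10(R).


TL = 20*log10(29191) = 89.3

89.3 dB


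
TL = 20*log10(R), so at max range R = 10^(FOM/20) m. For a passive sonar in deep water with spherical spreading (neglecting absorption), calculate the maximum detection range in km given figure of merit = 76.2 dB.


At max range FOM = TL, so 20*log10(R) = 76.2
R = 10^(76.2/20) = 6456.54 m = 6.46 km

6.46 km


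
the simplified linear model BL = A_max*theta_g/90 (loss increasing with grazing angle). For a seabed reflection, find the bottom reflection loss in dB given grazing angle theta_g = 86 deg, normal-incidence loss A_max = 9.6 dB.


9.17 dB


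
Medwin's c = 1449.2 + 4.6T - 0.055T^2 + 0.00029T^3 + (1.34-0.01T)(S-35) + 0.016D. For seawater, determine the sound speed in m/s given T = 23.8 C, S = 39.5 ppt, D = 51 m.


c = 1449.2 + 4.6*23.8 - 0.055*23.8^2 + 0.00029*23.8^3 + (1.34 - 0.01*23.8)*(39.5 - 35) + 0.016*51 = 1537.21

1537.21 m/s


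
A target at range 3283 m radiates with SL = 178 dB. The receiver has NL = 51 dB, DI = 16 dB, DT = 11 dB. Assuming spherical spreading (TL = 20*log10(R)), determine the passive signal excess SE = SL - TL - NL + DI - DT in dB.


61.67 dB


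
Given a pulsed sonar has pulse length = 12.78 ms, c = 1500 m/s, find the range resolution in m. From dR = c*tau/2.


dR = c*tau/2 = 1500 * 12.78e-3 / 2 = 9.585

9.585 m


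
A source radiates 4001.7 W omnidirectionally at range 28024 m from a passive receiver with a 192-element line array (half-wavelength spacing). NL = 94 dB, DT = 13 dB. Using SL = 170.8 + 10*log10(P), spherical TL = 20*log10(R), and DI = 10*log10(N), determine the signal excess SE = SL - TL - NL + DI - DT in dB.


33.7 dB


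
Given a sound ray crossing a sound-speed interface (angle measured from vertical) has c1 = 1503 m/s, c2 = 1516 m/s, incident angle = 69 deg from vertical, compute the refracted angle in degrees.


sin(theta2) = (c2/c1)*sin(theta1) = (1516/1503)*sin(69 deg) = 0.94166
theta2 = arcsin(0.94166) = 70.33

70.33 deg


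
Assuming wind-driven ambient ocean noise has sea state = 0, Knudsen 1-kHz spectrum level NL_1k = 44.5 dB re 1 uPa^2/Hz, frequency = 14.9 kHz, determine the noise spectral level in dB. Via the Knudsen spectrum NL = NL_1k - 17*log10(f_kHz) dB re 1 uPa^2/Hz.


24.56 dB


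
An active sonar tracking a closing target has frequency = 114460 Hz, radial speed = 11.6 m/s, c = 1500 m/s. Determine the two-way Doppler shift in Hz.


fd = 2*f*v/c = 2 * 114460 * 11.6 / 1500 = 1770.31

1770.31 Hz


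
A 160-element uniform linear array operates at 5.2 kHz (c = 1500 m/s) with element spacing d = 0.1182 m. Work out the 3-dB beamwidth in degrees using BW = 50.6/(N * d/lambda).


Step 1: lambda = 1500/5200 = 0.28846 m
Step 2: d/lambda = 0.1182/0.28846 = 0.4098
Step 3: BW = 50.6/(N * d/lambda) = 50.6/(160 * 0.4098) = 0.77

0.77 deg


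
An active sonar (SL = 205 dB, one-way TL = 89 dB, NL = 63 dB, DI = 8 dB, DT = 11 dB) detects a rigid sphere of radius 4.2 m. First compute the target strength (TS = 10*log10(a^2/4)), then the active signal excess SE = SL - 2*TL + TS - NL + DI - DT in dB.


Step 1: TS = 10*log10(4.2^2/4) = 6.44 dB
Step 2: SE = SL - 2*TL + TS - NL + DI - DT = 205 - 2*89 + (6.44) - 63 + 8 - 11 = -32.56

-32.56 dB


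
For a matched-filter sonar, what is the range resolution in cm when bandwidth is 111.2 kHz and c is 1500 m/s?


dR = c/(2*BW) = 1500 / (2 * 111.2e3) = 0.0067 m = 0.67 cm

0.67 cm


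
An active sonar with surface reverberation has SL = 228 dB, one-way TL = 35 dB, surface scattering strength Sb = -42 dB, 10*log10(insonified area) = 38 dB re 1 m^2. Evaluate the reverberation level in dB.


RL = SL - 2*TL + Sb + 10*log10(A) = 228 - 2*35 + (-42) + 38 = 154

154 dB


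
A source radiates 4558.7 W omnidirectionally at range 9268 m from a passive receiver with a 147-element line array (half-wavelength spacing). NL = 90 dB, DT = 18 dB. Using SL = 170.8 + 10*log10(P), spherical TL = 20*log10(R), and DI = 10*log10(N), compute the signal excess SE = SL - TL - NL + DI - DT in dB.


Step 1: SL = 170.8 + 10*log10(4558.7) = 207.39 dB
Step 2: TL = 20*log10(9268) = 79.34 dB
Step 3: DI = 10*log10(147) = 21.67 dB
Step 4: SE = SL - TL - NL + DI - DT = 207.39 - 79.34 - 90 + 21.67 - 18 = 41.72

41.72 dB


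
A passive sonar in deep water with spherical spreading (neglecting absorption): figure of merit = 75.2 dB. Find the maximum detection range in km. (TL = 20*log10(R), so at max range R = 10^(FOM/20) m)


5.75 km


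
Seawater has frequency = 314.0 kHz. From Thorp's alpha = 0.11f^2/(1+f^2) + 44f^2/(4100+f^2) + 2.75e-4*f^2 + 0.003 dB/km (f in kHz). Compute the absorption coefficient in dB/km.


69.47 dB/km


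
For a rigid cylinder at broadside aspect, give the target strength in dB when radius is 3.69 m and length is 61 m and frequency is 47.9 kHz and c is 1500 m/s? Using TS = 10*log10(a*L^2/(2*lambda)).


lambda = 1500/47900 = 0.03132 m
TS = 10*log10(3.69*61^2/(2*0.03132)) = 53.41

53.41 dB


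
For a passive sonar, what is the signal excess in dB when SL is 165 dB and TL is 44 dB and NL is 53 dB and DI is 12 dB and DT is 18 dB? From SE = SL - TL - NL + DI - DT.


SE = SL - TL - NL + DI - DT = 165 - 44 - 53 + 12 - 18 = 62

62 dB


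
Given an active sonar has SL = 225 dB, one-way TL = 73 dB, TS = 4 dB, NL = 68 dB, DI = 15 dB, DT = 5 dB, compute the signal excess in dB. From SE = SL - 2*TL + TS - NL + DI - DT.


SE = SL - 2*TL + TS - NL + DI - DT = 225 - 2*73 + (4) - 68 + 15 - 5 = 25

25 dB


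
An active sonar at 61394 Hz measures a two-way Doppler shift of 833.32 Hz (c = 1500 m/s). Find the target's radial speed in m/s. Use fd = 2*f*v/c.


From fd = 2*f*v/c, v = c*fd/(2*f) = 1500 * 833.32 / (2*61394) = 10.18

10.18 m/s


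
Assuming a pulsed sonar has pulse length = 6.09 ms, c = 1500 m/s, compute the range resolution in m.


4.5675 m


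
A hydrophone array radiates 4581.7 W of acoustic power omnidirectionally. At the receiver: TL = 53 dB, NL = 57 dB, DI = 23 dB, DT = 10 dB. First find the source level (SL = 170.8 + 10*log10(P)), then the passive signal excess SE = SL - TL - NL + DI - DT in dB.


Step 1: SL = 170.8 + 10*log10(4581.7) = 207.41 dB
Step 2: SE = SL - TL - NL + DI - DT = 207.41 - 53 - 57 + 23 - 10 = 110.41

110.41 dB


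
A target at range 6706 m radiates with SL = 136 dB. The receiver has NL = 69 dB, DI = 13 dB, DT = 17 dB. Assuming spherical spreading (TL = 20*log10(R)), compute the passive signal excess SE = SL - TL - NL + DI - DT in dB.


-13.53 dB


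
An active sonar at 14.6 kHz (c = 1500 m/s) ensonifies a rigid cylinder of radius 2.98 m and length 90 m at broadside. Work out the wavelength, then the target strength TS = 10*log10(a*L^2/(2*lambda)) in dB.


Step 1: lambda = c/f = 1500/14600 = 0.10274 m
Step 2: TS = 10*log10(a*L^2/(2*lambda)) = 10*log10(2.98*90^2/(2*0.10274)) = 50.7

50.7 dB


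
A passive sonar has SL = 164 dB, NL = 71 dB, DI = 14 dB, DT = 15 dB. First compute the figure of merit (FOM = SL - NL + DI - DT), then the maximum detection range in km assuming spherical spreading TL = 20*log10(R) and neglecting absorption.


Step 1: FOM = SL - NL + DI - DT = 164 - 71 + 14 - 15 = 92 dB
Step 2: at max range FOM = TL = 20*log10(R), so R = 10^(92/20) = 39810.72 m = 39.81 km

39.81 km


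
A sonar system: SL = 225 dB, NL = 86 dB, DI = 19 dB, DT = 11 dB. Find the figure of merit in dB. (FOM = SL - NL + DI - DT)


FOM = SL - NL + DI - DT = 225 - 86 + 19 - 11 = 147

147 dB


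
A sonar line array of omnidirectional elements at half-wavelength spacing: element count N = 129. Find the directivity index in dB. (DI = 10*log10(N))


DI = 10*log10(129) = 21.11

21.11 dB


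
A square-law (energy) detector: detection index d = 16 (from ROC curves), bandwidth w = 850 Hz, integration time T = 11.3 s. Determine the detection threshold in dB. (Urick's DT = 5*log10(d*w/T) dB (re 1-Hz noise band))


DT = 5*log10(d*w/T) = 5*log10(16 * 850 / 11.3) = 5*log10(1203.54) = 15.4

15.4 dB


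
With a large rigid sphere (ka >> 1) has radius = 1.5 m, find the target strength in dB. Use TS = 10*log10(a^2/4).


TS = 10*log10(1.5^2 / 4) = 10*log10(0.5625) = -2.5

-2.5 dB


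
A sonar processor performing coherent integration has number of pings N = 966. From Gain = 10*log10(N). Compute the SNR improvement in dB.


29.85 dB


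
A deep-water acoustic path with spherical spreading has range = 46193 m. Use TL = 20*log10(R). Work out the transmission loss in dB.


93.29 dB


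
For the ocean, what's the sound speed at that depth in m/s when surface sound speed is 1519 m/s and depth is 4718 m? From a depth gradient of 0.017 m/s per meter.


c = 1519 + 0.017 * 4718 = 1599.206

1599.206 m/s


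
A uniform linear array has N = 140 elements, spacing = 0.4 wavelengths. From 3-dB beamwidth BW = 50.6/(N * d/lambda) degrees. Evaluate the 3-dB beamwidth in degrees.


BW = 50.6 / (140 * 0.4) = 50.6 / 56.0 = 0.9

0.9 deg


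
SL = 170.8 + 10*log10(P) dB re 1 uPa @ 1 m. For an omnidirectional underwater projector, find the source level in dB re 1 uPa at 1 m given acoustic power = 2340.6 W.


SL = 170.8 + 10*log10(2340.6) = 170.8 + 33.69 = 204.49

204.49 dB


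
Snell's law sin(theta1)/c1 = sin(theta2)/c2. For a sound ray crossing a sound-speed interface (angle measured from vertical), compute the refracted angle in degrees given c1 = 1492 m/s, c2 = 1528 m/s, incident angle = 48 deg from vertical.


sin(theta2) = (c2/c1)*sin(theta1) = (1528/1492)*sin(48 deg) = 0.76108
theta2 = arcsin(0.76108) = 49.56

49.56 deg


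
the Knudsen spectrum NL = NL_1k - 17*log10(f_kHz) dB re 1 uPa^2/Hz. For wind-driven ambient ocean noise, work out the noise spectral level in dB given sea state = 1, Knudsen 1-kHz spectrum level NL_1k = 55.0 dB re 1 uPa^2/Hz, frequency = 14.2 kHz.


NL = NL_1k - 17*log10(f_kHz) = 55.0 - 17*log10(14.2) = 55.0 - (19.59) = 35.41

35.41 dB


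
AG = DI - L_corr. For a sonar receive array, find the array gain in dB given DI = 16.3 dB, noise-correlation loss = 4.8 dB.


11.5 dB


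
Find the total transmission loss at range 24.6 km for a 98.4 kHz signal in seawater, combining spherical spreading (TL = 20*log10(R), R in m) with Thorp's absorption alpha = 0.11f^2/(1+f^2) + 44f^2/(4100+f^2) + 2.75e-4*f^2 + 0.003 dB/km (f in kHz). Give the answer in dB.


Step 1 (Thorp): alpha = 0.11*9682.56/(1+9682.56) + 44*9682.56/(4100+9682.56) + 2.75e-4*9682.56 + 0.003 = 33.6867 dB/km
Step 2: TL_spread = 20*log10(24600) = 87.82 dB
Step 3: TL_abs = alpha*R = 33.6867 * 24.6 = 828.69 dB
Step 4: TL_total = 87.82 + 828.69 = 916.51

916.51 dB


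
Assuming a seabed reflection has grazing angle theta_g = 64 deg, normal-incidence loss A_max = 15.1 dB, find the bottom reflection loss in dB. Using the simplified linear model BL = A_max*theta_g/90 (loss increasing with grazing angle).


10.74 dB


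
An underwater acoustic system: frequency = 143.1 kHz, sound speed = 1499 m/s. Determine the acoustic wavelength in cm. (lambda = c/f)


lambda = c/f = 1499 / 143100 = 0.0105 m = 1.05 cm

1.05 cm


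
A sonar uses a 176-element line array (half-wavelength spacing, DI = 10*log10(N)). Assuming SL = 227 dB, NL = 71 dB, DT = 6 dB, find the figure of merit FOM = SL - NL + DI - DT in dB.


Step 1: DI = 10*log10(176) = 22.46 dB
Step 2: FOM = SL - NL + DI - DT = 227 - 71 + 22.46 - 6 = 172.46

172.46 dB


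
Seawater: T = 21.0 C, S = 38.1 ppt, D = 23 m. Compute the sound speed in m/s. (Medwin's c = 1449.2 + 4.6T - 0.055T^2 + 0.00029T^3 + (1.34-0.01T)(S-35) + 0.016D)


c = 1449.2 + 4.6*21.0 - 0.055*21.0^2 + 0.00029*21.0^3 + (1.34 - 0.01*21.0)*(38.1 - 35) + 0.016*23 = 1528.1

1528.1 m/s


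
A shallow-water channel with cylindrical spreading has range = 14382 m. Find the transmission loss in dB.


41.58 dB


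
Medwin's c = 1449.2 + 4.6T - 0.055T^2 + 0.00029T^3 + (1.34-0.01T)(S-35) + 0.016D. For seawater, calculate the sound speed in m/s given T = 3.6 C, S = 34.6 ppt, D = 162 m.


1467.13 m/s


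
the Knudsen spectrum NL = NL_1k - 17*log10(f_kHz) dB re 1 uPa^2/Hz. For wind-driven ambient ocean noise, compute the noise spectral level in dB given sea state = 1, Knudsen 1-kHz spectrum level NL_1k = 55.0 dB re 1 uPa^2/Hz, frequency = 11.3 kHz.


NL = NL_1k - 17*log10(f_kHz) = 55.0 - 17*log10(11.3) = 55.0 - (17.9) = 37.1

37.1 dB


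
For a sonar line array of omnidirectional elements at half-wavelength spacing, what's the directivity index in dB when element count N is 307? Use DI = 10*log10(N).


DI = 10*log10(307) = 24.87

24.87 dB


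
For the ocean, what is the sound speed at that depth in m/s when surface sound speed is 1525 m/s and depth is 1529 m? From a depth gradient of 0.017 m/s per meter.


1550.993 m/s


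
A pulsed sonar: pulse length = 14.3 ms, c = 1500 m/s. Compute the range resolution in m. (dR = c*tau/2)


dR = c*tau/2 = 1500 * 14.3e-3 / 2 = 10.725

10.725 m


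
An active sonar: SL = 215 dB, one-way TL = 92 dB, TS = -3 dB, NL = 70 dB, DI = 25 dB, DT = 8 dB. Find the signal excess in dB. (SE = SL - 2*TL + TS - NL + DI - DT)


SE = SL - 2*TL + TS - NL + DI - DT = 215 - 2*92 + (-3) - 70 + 25 - 8 = -25

-25 dB


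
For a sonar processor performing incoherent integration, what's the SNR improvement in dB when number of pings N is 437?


Gain = 5*log10(437) = 13.2

13.2 dB


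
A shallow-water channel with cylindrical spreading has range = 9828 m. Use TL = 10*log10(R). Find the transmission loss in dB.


TL = 10*log10(9828) = 39.92

39.92 dB


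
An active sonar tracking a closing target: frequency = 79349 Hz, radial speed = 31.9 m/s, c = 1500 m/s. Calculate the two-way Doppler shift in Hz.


fd = 2*f*v/c = 2 * 79349 * 31.9 / 1500 = 3374.98

3374.98 Hz


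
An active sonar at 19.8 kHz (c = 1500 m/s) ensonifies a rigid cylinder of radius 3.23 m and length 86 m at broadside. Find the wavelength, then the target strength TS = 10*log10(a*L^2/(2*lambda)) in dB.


Step 1: lambda = c/f = 1500/19800 = 0.07576 m
Step 2: TS = 10*log10(a*L^2/(2*lambda)) = 10*log10(3.23*86^2/(2*0.07576)) = 51.98

51.98 dB


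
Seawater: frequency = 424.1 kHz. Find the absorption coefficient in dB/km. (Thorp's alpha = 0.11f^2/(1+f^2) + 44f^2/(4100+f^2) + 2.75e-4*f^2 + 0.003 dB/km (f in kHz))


f^2 = 179860.81
alpha = 0.11*179860.81/(1+179860.81) + 44*179860.81/(4100+179860.81) + 2.75e-4*179860.81 + 0.003 = 92.594

92.594 dB/km


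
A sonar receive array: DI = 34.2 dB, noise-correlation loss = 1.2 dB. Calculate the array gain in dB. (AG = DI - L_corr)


33.0 dB


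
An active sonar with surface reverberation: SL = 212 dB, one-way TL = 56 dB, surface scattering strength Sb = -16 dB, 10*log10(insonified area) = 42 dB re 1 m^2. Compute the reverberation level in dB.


126 dB


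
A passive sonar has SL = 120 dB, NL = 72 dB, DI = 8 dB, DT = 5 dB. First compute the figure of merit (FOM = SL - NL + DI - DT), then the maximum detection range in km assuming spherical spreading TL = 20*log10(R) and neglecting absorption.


Step 1: FOM = SL - NL + DI - DT = 120 - 72 + 8 - 5 = 51 dB
Step 2: at max range FOM = TL = 20*log10(R), so R = 10^(51/20) = 354.81 m = 0.35 km

0.35 km


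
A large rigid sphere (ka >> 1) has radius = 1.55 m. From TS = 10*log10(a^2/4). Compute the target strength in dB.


TS = 10*log10(1.55^2 / 4) = 10*log10(0.600625) = -2.21

-2.21 dB


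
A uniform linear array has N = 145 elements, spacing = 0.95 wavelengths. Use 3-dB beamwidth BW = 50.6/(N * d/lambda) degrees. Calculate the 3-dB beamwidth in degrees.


BW = 50.6 / (145 * 0.95) = 50.6 / 137.75 = 0.37

0.37 deg


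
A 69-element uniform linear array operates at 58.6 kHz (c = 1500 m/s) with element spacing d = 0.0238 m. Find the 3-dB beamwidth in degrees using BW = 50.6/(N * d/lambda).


Step 1: lambda = 1500/58600 = 0.0256 m
Step 2: d/lambda = 0.0238/0.0256 = 0.9297
Step 3: BW = 50.6/(N * d/lambda) = 50.6/(69 * 0.9297) = 0.79

0.79 deg


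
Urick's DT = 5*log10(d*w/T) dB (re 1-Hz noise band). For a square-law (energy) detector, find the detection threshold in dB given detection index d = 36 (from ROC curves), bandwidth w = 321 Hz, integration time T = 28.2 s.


DT = 5*log10(d*w/T) = 5*log10(36 * 321 / 28.2) = 5*log10(409.79) = 13.06

13.06 dB


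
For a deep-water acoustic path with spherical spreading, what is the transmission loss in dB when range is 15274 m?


83.68 dB


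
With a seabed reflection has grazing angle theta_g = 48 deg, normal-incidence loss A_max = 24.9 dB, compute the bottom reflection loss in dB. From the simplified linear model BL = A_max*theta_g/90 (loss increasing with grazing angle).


BL = A_max * theta_g / 90 = 24.9 * 48 / 90 = 13.28

13.28 dB


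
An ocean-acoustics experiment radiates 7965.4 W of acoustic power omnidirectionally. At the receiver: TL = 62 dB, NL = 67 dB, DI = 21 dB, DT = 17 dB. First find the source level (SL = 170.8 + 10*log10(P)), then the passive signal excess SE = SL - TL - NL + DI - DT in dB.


Step 1: SL = 170.8 + 10*log10(7965.4) = 209.81 dB
Step 2: SE = SL - TL - NL + DI - DT = 209.81 - 62 - 67 + 21 - 17 = 84.81

84.81 dB


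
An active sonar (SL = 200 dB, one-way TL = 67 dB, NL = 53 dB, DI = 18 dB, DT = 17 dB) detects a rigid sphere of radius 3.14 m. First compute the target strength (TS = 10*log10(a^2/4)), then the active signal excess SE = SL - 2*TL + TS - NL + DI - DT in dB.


Step 1: TS = 10*log10(3.14^2/4) = 3.92 dB
Step 2: SE = SL - 2*TL + TS - NL + DI - DT = 200 - 2*67 + (3.92) - 53 + 18 - 17 = 17.92

17.92 dB


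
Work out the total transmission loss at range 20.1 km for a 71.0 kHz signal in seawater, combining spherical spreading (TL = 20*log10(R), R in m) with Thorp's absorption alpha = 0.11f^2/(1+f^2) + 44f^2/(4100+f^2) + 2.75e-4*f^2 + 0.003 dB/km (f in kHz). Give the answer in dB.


Step 1 (Thorp): alpha = 0.11*5041.0/(1+5041.0) + 44*5041.0/(4100+5041.0) + 2.75e-4*5041.0 + 0.003 = 25.764 dB/km
Step 2: TL_spread = 20*log10(20100) = 86.06 dB
Step 3: TL_abs = alpha*R = 25.764 * 20.1 = 517.86 dB
Step 4: TL_total = 86.06 + 517.86 = 603.92

603.92 dB


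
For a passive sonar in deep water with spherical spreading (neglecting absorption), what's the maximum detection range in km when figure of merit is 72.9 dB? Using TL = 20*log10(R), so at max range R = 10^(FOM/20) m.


4.42 km


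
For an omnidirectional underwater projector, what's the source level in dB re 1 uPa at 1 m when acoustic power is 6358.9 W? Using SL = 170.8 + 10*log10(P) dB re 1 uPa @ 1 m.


208.83 dB


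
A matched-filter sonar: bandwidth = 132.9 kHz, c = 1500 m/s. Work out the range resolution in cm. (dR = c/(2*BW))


dR = c/(2*BW) = 1500 / (2 * 132.9e3) = 0.0056 m = 0.56 cm

0.56 cm


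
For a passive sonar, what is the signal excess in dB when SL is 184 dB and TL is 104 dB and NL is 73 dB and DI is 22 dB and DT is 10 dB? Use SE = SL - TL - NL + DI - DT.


SE = SL - TL - NL + DI - DT = 184 - 104 - 73 + 22 - 10 = 19

19 dB


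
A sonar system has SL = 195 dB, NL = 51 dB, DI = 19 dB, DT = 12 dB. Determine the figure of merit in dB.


151 dB


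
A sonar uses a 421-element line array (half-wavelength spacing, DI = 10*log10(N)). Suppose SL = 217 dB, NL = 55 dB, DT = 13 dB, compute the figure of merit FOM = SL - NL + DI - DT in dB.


Step 1: DI = 10*log10(421) = 26.24 dB
Step 2: FOM = SL - NL + DI - DT = 217 - 55 + 26.24 - 13 = 175.24

175.24 dB


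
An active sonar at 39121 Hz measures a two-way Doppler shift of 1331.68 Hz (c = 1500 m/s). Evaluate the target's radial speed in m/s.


25.53 m/s


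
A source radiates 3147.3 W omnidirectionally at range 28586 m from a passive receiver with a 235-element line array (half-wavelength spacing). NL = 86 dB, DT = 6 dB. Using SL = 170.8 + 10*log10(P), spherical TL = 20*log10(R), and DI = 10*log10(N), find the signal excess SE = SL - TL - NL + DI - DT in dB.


Step 1: SL = 170.8 + 10*log10(3147.3) = 205.78 dB
Step 2: TL = 20*log10(28586) = 89.12 dB
Step 3: DI = 10*log10(235) = 23.71 dB
Step 4: SE = SL - TL - NL + DI - DT = 205.78 - 89.12 - 86 + 23.71 - 6 = 48.37

48.37 dB


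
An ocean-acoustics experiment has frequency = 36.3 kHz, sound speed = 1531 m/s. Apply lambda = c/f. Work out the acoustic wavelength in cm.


lambda = c/f = 1531 / 36300 = 0.0422 m = 4.22 cm

4.22 cm


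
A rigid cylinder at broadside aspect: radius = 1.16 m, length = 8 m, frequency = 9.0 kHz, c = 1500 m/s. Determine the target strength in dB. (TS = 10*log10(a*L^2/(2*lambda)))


lambda = 1500/9000 = 0.16667 m
TS = 10*log10(1.16*8^2/(2*0.16667)) = 23.48

23.48 dB


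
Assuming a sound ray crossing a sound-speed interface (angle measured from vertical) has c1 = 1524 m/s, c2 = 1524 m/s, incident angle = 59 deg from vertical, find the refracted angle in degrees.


sin(theta2) = (c2/c1)*sin(theta1) = (1524/1524)*sin(59 deg) = 0.85717
theta2 = arcsin(0.85717) = 59.0

59.0 deg


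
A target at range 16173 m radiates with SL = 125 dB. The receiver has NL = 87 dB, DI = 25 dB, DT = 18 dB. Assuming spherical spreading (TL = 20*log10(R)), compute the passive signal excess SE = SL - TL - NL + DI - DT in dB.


Step 1: TL = 20*log10(16173) = 84.18 dB
Step 2: SE = 125 - 84.18 - 87 + 25 - 18 = -39.18

-39.18 dB


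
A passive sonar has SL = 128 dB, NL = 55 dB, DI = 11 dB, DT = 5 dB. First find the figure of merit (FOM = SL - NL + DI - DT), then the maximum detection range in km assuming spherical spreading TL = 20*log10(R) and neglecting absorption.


Step 1: FOM = SL - NL + DI - DT = 128 - 55 + 11 - 5 = 79 dB
Step 2: at max range FOM = TL = 20*log10(R), so R = 10^(79/20) = 8912.51 m = 8.91 km

8.91 km


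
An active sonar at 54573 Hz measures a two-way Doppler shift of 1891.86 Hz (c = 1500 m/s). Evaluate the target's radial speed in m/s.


26.0 m/s


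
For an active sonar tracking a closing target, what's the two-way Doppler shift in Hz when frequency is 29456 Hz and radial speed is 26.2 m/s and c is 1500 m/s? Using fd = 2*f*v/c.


fd = 2*f*v/c = 2 * 29456 * 26.2 / 1500 = 1029.0

1029.0 Hz


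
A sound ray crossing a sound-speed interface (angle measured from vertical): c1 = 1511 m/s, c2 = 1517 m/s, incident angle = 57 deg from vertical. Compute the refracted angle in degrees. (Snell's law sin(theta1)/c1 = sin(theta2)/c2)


57.35 deg


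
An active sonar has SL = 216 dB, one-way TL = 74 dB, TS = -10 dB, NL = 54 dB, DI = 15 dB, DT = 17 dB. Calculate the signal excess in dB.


2 dB


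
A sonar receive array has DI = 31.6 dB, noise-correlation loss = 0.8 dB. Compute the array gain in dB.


30.8 dB


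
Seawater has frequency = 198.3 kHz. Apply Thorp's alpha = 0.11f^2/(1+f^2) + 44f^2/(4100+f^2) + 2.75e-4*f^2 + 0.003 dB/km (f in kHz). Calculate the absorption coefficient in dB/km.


f^2 = 39322.89
alpha = 0.11*39322.89/(1+39322.89) + 44*39322.89/(4100+39322.89) + 2.75e-4*39322.89 + 0.003 = 50.772

50.772 dB/km


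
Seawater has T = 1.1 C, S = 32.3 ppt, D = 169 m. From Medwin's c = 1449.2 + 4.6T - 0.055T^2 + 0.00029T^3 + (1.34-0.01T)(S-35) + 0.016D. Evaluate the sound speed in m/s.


c = 1449.2 + 4.6*1.1 - 0.055*1.1^2 + 0.00029*1.1^3 + (1.34 - 0.01*1.1)*(32.3 - 35) + 0.016*169 = 1453.31

1453.31 m/s


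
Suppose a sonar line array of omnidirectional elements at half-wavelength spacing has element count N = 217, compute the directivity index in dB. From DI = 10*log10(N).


23.36 dB


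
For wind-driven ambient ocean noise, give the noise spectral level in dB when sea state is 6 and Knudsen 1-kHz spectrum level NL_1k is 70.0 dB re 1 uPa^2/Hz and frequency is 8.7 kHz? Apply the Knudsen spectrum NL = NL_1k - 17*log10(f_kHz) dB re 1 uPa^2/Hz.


54.03 dB


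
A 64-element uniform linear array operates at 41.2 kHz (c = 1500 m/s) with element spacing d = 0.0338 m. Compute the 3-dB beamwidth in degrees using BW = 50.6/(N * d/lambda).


0.85 deg


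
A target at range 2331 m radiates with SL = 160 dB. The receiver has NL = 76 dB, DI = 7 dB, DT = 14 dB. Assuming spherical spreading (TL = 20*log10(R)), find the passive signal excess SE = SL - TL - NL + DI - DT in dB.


9.65 dB


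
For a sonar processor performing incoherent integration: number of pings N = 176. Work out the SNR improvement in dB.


Gain = 5*log10(176) = 11.23

11.23 dB


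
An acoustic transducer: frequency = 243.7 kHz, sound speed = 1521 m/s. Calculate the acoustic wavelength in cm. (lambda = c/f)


lambda = c/f = 1521 / 243700 = 0.0062 m = 0.62 cm

0.62 cm


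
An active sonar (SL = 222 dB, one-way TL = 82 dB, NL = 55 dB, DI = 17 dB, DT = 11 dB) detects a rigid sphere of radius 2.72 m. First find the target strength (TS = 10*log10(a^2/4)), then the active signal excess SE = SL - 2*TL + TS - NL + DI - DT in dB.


Step 1: TS = 10*log10(2.72^2/4) = 2.67 dB
Step 2: SE = SL - 2*TL + TS - NL + DI - DT = 222 - 2*82 + (2.67) - 55 + 17 - 11 = 11.67

11.67 dB


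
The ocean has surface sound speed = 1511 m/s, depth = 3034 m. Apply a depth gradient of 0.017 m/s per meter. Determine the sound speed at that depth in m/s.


c = 1511 + 0.017 * 3034 = 1562.578

1562.578 m/s


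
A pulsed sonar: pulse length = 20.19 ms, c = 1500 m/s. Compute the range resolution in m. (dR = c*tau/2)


15.1425 m


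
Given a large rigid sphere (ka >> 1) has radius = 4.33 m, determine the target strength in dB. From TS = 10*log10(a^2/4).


TS = 10*log10(4.33^2 / 4) = 10*log10(4.687225) = 6.71

6.71 dB


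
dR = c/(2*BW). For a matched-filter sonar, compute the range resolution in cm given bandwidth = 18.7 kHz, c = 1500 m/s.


4.01 cm


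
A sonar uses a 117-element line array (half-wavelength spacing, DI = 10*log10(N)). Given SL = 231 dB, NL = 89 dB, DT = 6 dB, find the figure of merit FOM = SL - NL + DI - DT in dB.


156.68 dB


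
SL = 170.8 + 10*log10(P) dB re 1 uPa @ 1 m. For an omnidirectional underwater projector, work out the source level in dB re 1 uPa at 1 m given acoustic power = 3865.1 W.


206.67 dB


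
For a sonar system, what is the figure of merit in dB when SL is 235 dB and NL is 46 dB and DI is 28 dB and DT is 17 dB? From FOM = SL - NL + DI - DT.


200 dB


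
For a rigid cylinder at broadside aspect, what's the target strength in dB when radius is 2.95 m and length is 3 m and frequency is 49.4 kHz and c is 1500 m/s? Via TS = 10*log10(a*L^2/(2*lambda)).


lambda = 1500/49400 = 0.03036 m
TS = 10*log10(2.95*3^2/(2*0.03036)) = 26.41

26.41 dB


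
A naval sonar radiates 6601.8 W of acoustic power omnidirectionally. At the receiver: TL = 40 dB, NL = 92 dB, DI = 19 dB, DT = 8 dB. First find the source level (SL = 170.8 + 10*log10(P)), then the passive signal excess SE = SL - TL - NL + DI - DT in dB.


Step 1: SL = 170.8 + 10*log10(6601.8) = 209.0 dB
Step 2: SE = SL - TL - NL + DI - DT = 209.0 - 40 - 92 + 19 - 8 = 88.0

88.0 dB


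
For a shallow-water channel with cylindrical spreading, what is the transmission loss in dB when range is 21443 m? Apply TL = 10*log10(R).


TL = 10*log10(21443) = 43.31

43.31 dB


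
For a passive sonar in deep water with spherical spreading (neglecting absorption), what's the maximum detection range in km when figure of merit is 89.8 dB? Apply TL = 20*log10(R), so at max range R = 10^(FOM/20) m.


30.9 km


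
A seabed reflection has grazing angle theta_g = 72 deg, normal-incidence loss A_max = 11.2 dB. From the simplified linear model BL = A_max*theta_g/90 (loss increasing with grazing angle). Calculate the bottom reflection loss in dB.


8.96 dB


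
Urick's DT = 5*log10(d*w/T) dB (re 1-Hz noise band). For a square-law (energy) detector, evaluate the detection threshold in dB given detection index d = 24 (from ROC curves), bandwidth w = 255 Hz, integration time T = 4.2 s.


15.82 dB
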